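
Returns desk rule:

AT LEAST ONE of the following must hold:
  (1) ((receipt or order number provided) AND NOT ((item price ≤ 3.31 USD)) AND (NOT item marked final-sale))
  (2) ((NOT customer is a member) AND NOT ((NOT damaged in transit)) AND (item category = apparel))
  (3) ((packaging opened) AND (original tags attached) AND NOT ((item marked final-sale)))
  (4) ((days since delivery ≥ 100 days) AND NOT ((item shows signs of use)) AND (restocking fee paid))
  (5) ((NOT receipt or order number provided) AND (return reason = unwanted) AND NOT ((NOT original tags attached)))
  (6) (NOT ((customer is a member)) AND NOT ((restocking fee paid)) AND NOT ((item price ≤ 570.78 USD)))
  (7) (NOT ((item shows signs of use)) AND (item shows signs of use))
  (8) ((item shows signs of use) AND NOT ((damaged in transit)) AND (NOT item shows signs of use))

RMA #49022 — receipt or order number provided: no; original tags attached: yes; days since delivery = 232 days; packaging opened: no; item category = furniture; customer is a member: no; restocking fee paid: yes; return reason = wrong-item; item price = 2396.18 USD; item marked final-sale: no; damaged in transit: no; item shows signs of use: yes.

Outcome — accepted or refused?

Refused

Atomic conditions:
  receipt or order number provided: no → false
  item price ≤ 3.31 USD: 2396.18 ≤ 3.31 is false
  NOT item marked final-sale: no → true
  NOT customer is a member: no → true
  NOT damaged in transit: no → true
  item category = apparel: furniture == apparel is false
  packaging opened: no → false
  original tags attached: yes → true
  item marked final-sale: no → false
  days since delivery ≥ 100 days: 232 ≥ 100 is true
  item shows signs of use: yes → true
  restocking fee paid: yes → true
  NOT receipt or order number provided: no → true
  return reason = unwanted: wrong-item == unwanted is false
  NOT original tags attached: yes → false
  customer is a member: no → false
  item price ≤ 570.78 USD: 2396.18 ≤ 570.78 is false
  damaged in transit: no → false
  NOT item shows signs of use: yes → false
Combine:
[1.2] NOT false = true
[1] false AND true AND true = false
[2.2] NOT true = false
[2] true AND false AND false = false
[3.3] NOT false = true
[3] false AND true AND true = false
[4.2] NOT true = false
[4] true AND false AND true = false
[5.3] NOT false = true
[5] true AND false AND true = false
[6.1] NOT false = true
[6.2] NOT true = false
[6.3] NOT false = true
[6] true AND false AND true = false
[7.1] NOT true = false
[7] false AND true = false
[8.2] NOT false = true
[8] true AND true AND false = false
[root] false OR false OR false OR false OR false OR false OR false OR false = false
Overall: false → refused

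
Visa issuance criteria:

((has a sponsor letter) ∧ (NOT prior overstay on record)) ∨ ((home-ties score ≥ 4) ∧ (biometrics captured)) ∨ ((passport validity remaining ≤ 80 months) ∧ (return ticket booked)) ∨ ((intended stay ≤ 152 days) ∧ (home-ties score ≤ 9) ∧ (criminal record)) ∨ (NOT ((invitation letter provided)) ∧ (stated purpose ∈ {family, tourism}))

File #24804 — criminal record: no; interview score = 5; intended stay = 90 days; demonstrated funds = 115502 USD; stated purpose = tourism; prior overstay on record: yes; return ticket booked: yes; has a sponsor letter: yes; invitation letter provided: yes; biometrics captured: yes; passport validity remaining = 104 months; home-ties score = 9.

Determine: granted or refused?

Granted

Atomic conditions:
  has a sponsor letter: yes → true
  NOT prior overstay on record: yes → false
  home-ties score ≥ 4: 9 ≥ 4 is true
  biometrics captured: yes → true
  passport validity remaining ≤ 80 months: 104 ≤ 80 is false
  return ticket booked: yes → true
  intended stay ≤ 152 days: 90 ≤ 152 is true
  home-ties score ≤ 9: 9 ≤ 9 is true
  criminal record: no → false
  invitation letter provided: yes → true
  stated purpose ∈ {family, tourism}: tourism is in the set → true
Combine:
[1] true AND false = false
[2] true AND true = true
[3] false AND true = false
[4] true AND true AND false = false
[5.1] NOT true = false
[5] false AND true = false
[root] false OR true OR false OR false OR false = true
Overall: true → granted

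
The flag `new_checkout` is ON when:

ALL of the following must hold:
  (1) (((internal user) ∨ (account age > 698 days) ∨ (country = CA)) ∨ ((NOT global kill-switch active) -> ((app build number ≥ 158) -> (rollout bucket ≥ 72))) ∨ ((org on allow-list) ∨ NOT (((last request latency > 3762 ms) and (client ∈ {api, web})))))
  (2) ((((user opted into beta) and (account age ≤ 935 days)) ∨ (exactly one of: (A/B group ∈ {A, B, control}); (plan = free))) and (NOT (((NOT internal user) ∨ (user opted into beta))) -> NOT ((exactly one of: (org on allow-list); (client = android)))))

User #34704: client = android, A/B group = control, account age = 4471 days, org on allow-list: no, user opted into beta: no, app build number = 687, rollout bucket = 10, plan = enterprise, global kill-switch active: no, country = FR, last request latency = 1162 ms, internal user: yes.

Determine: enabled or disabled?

Atomic conditions:
  internal user: yes → true
  account age > 698 days: 4471 > 698 is true
  country = CA: FR == CA is false
  NOT global kill-switch active: no → true
  app build number ≥ 158: 687 ≥ 158 is true
  rollout bucket ≥ 72: 10 ≥ 72 is false
  org on allow-list: no → false
  last request latency > 3762 ms: 1162 > 3762 is false
  client ∈ {api, web}: android is not in the set → false
  user opted into beta: no → false
  account age ≤ 935 days: 4471 ≤ 935 is false
  A/B group ∈ {A, B, control}: control is in the set → true
  plan = free: enterprise == free is false
  NOT internal user: yes → false
  client = android: android == android is true
Combine:
[1.1] true OR true OR false = true
[1.2.2] true → false = false
[1.2] true → false = false
[1.3.2.1] false AND false = false
[1.3.2] NOT false = true
[1.3] false OR true = true
[1] true OR false OR true = true
[2.1.1] false AND false = false
[2.1.2] exactly-one(true, false) = true
[2.1] false OR true = true
[2.2.1.1] false OR false = false
[2.2.1] NOT false = true
[2.2.2.1] exactly-one(false, true) = true
[2.2.2] NOT true = false
[2.2] true → false = false
[2] true AND false = false
[root] true AND false = false
Overall: false → disabled

Disabled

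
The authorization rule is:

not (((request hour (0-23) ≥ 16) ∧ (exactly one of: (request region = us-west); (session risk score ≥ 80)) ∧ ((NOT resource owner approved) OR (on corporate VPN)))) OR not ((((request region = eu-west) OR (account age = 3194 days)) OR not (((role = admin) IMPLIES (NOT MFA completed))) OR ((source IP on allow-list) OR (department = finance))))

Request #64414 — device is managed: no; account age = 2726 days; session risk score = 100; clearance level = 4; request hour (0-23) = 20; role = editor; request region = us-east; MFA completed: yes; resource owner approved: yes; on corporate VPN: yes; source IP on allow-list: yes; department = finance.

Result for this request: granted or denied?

Atomic conditions:
  request hour (0-23) ≥ 16: 20 ≥ 16 is true
  request region = us-west: us-east == us-west is false
  session risk score ≥ 80: 100 ≥ 80 is true
  NOT resource owner approved: yes → false
  on corporate VPN: yes → true
  request region = eu-west: us-east == eu-west is false
  account age = 3194 days: 2726 == 3194 is false
  role = admin: editor == admin is false
  NOT MFA completed: yes → false
  source IP on allow-list: yes → true
  department = finance: finance == finance is true
Combine:
[1.1.2] exactly-one(false, true) = true
[1.1.3] false OR true = true
[1.1] true AND true AND true = true
[1] NOT true = false
[2.1.1] false OR false = false
[2.1.2.1] false → false (antecedent false ⇒ implication holds) = true
[2.1.2] NOT true = false
[2.1.3] true OR true = true
[2.1] false OR false OR true = true
[2] NOT true = false
[root] false OR false = false
Overall: false → denied

Denied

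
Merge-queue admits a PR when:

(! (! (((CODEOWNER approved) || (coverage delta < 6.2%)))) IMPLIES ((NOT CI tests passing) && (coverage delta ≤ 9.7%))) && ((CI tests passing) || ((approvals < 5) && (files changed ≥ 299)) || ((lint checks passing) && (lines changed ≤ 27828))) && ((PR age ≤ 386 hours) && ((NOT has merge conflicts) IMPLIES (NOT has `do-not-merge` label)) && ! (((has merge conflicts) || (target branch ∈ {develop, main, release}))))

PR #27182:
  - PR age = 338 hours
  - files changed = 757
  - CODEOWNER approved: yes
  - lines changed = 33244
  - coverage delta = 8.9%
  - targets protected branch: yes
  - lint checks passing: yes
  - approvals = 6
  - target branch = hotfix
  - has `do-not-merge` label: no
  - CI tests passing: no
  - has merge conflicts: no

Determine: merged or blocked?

Blocked

Atomic conditions:
  CODEOWNER approved: yes → true
  coverage delta < 6.2%: 8.9 < 6.2 is false
  NOT CI tests passing: no → true
  coverage delta ≤ 9.7%: 8.9 ≤ 9.7 is true
  CI tests passing: no → false
  approvals < 5: 6 < 5 is false
  files changed ≥ 299: 757 ≥ 299 is true
  lint checks passing: yes → true
  lines changed ≤ 27828: 33244 ≤ 27828 is false
  PR age ≤ 386 hours: 338 ≤ 386 is true
  NOT has merge conflicts: no → true
  NOT has `do-not-merge` label: no → true
  has merge conflicts: no → false
  target branch ∈ {develop, main, release}: hotfix is not in the set → false
Combine:
[1.1.1.1] true OR false = true
[1.1.1] NOT true = false
[1.1] NOT false = true
[1.2] true AND true = true
[1] true → true = true
[2.2] false AND true = false
[2.3] true AND false = false
[2] false OR false OR false = false
[3.2] true → true = true
[3.3.1] false OR false = false
[3.3] NOT false = true
[3] true AND true AND true = true
[root] true AND false AND true = false
Overall: false → blocked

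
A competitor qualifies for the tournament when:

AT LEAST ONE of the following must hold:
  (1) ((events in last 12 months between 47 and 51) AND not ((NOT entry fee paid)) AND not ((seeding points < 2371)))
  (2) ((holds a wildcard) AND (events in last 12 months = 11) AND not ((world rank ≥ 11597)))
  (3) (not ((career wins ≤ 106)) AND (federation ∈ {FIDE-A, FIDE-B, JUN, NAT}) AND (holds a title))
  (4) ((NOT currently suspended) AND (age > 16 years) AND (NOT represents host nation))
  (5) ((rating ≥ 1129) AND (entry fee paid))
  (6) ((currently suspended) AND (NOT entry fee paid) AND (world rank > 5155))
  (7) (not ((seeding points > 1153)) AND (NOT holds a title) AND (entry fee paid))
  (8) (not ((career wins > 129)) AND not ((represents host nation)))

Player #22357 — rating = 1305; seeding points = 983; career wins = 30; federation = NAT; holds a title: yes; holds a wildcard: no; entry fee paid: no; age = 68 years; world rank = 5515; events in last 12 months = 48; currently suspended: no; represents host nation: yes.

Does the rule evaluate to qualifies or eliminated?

Eliminated

Atomic conditions:
  events in last 12 months between 47 and 51: 48 in [47, 51] is true
  NOT entry fee paid: no → true
  seeding points < 2371: 983 < 2371 is true
  holds a wildcard: no → false
  events in last 12 months = 11: 48 == 11 is false
  world rank ≥ 11597: 5515 ≥ 11597 is false
  career wins ≤ 106: 30 ≤ 106 is true
  federation ∈ {FIDE-A, FIDE-B, JUN, NAT}: NAT is in the set → true
  holds a title: yes → true
  NOT currently suspended: no → true
  age > 16 years: 68 > 16 is true
  NOT represents host nation: yes → false
  rating ≥ 1129: 1305 ≥ 1129 is true
  entry fee paid: no → false
  currently suspended: no → false
  world rank > 5155: 5515 > 5155 is true
  seeding points > 1153: 983 > 1153 is false
  NOT holds a title: yes → false
  career wins > 129: 30 > 129 is false
  represents host nation: yes → true
Combine:
[1.2] NOT true = false
[1.3] NOT true = false
[1] true AND false AND false = false
[2.3] NOT false = true
[2] false AND false AND true = false
[3.1] NOT true = false
[3] false AND true AND true = false
[4] true AND true AND false = false
[5] true AND false = false
[6] false AND true AND true = false
[7.1] NOT false = true
[7] true AND false AND false = false
[8.1] NOT false = true
[8.2] NOT true = false
[8] true AND false = false
[root] false OR false OR false OR false OR false OR false OR false OR false = false
Overall: false → eliminated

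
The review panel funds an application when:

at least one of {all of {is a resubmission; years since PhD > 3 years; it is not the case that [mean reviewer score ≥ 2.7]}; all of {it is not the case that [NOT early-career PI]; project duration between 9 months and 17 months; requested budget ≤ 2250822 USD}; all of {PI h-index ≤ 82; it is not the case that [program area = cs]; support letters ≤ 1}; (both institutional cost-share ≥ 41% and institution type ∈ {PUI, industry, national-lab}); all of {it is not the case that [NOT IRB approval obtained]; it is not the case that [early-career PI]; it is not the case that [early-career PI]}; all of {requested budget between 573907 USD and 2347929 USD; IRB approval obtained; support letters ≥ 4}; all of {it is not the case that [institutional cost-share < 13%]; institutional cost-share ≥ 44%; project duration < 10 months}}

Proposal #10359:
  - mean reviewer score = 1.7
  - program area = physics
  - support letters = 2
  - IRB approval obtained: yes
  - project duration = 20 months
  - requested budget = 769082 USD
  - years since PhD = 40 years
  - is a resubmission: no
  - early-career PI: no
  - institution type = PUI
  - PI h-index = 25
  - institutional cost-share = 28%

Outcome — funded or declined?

Atomic conditions:
  is a resubmission: no → false
  years since PhD > 3 years: 40 > 3 is true
  mean reviewer score ≥ 2.7: 1.7 ≥ 2.7 is false
  NOT early-career PI: no → true
  project duration between 9 months and 17 months: 20 in [9, 17] is false
  requested budget ≤ 2250822 USD: 769082 ≤ 2250822 is true
  PI h-index ≤ 82: 25 ≤ 82 is true
  program area = cs: physics == cs is false
  support letters ≤ 1: 2 ≤ 1 is false
  institutional cost-share ≥ 41%: 28 ≥ 41 is false
  institution type ∈ {PUI, industry, national-lab}: PUI is in the set → true
  NOT IRB approval obtained: yes → false
  early-career PI: no → false
  requested budget between 573907 USD and 2347929 USD: 769082 in [573907, 2347929] is true
  IRB approval obtained: yes → true
  support letters ≥ 4: 2 ≥ 4 is false
  institutional cost-share < 13%: 28 < 13 is false
  institutional cost-share ≥ 44%: 28 ≥ 44 is false
  project duration < 10 months: 20 < 10 is false
Combine:
[1.3] NOT false = true
[1] false AND true AND true = false
[2.1] NOT true = false
[2] false AND false AND true = false
[3.2] NOT false = true
[3] true AND true AND false = false
[4] false AND true = false
[5.1] NOT false = true
[5.2] NOT false = true
[5.3] NOT false = true
[5] true AND true AND true = true
[6] true AND true AND false = false
[7.1] NOT false = true
[7] true AND false AND false = false
[root] false OR false OR false OR false OR true OR false OR false = true
Overall: true → funded

Funded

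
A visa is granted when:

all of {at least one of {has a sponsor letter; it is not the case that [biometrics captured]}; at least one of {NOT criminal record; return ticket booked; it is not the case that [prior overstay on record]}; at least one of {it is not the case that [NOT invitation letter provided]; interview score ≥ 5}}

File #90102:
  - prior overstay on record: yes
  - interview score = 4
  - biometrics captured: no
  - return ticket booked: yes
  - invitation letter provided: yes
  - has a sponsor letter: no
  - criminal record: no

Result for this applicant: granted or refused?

Atomic conditions:
  has a sponsor letter: no → false
  biometrics captured: no → false
  NOT criminal record: no → true
  return ticket booked: yes → true
  prior overstay on record: yes → true
  NOT invitation letter provided: yes → false
  interview score ≥ 5: 4 ≥ 5 is false
Combine:
[1.2] NOT false = true
[1] false OR true = true
[2.3] NOT true = false
[2] true OR true OR false = true
[3.1] NOT false = true
[3] true OR false = true
[root] true AND true AND true = true
Overall: true → granted

Granted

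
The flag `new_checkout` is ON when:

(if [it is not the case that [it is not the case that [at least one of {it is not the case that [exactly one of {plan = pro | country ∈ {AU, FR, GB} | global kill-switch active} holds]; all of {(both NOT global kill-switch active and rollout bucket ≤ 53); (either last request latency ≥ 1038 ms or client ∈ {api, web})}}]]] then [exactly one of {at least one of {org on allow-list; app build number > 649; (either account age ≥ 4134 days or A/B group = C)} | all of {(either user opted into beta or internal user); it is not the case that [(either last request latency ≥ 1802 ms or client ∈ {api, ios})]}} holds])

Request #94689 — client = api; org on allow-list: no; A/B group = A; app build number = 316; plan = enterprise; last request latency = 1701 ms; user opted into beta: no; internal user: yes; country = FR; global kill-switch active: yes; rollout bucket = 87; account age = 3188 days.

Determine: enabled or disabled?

Disabled

Atomic conditions:
  plan = pro: enterprise == pro is false
  country ∈ {AU, FR, GB}: FR is in the set → true
  global kill-switch active: yes → true
  NOT global kill-switch active: yes → false
  rollout bucket ≤ 53: 87 ≤ 53 is false
  last request latency ≥ 1038 ms: 1701 ≥ 1038 is true
  client ∈ {api, web}: api is in the set → true
  org on allow-list: no → false
  app build number > 649: 316 > 649 is false
  account age ≥ 4134 days: 3188 ≥ 4134 is false
  A/B group = C: A == C is false
  user opted into beta: no → false
  internal user: yes → true
  last request latency ≥ 1802 ms: 1701 ≥ 1802 is false
  client ∈ {api, ios}: api is in the set → true
Combine:
[1.1.1.1.1] exactly-one(false, true, true) = false
[1.1.1.1] NOT false = true
[1.1.1.2.1] false AND false = false
[1.1.1.2.2] true OR true = true
[1.1.1.2] false AND true = false
[1.1.1] true OR false = true
[1.1] NOT true = false
[1] NOT false = true
[2.1.3] false OR false = false
[2.1] false OR false OR false = false
[2.2.1] false OR true = true
[2.2.2.1] false OR true = true
[2.2.2] NOT true = false
[2.2] true AND false = false
[2] exactly-one(false, false) = false
[root] true → false = false
Overall: false → disabled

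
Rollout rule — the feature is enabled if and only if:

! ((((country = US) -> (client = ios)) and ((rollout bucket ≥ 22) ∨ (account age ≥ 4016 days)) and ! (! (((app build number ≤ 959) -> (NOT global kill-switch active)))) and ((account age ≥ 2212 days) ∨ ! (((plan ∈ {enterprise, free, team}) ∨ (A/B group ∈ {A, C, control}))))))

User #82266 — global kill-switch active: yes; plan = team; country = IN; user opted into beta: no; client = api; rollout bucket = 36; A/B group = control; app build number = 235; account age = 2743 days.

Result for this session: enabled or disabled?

Enabled

Atomic conditions:
  country = US: IN == US is false
  client = ios: api == ios is false
  rollout bucket ≥ 22: 36 ≥ 22 is true
  account age ≥ 4016 days: 2743 ≥ 4016 is false
  app build number ≤ 959: 235 ≤ 959 is true
  NOT global kill-switch active: yes → false
  account age ≥ 2212 days: 2743 ≥ 2212 is true
  plan ∈ {enterprise, free, team}: team is in the set → true
  A/B group ∈ {A, C, control}: control is in the set → true
Combine:
[1.1] false → false (antecedent false ⇒ implication holds) = true
[1.2] true OR false = true
[1.3.1.1] true → false = false
[1.3.1] NOT false = true
[1.3] NOT true = false
[1.4.2.1] true OR true = true
[1.4.2] NOT true = false
[1.4] true OR false = true
[1] true AND true AND false AND true = false
[root] NOT false = true
Overall: true → enabled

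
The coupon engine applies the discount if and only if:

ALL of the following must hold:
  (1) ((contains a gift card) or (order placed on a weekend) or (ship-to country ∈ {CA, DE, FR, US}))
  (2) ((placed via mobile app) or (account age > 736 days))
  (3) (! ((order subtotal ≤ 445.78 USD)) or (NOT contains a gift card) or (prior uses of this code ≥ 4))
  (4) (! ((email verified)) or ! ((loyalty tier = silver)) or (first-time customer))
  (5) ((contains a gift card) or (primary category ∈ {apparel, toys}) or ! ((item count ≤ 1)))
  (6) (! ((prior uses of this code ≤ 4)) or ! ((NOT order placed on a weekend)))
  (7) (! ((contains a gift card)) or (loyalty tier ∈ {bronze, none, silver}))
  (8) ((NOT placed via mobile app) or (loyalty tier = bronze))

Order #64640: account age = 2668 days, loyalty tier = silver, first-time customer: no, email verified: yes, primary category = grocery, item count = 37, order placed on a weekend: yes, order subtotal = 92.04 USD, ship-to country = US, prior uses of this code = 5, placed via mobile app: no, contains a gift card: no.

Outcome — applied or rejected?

Atomic conditions:
  contains a gift card: no → false
  order placed on a weekend: yes → true
  ship-to country ∈ {CA, DE, FR, US}: US is in the set → true
  placed via mobile app: no → false
  account age > 736 days: 2668 > 736 is true
  order subtotal ≤ 445.78 USD: 92.04 ≤ 445.78 is true
  NOT contains a gift card: no → true
  prior uses of this code ≥ 4: 5 ≥ 4 is true
  email verified: yes → true
  loyalty tier = silver: silver == silver is true
  first-time customer: no → false
  primary category ∈ {apparel, toys}: grocery is not in the set → false
  item count ≤ 1: 37 ≤ 1 is false
  prior uses of this code ≤ 4: 5 ≤ 4 is false
  NOT order placed on a weekend: yes → false
  loyalty tier ∈ {bronze, none, silver}: silver is in the set → true
  NOT placed via mobile app: no → true
  loyalty tier = bronze: silver == bronze is false
Combine:
[1] false OR true OR true = true
[2] false OR true = true
[3.1] NOT true = false
[3] false OR true OR true = true
[4.1] NOT true = false
[4.2] NOT true = false
[4] false OR false OR false = false
[5.3] NOT false = true
[5] false OR false OR true = true
[6.1] NOT false = true
[6.2] NOT false = true
[6] true OR true = true
[7.1] NOT false = true
[7] true OR true = true
[8] true OR false = true
[root] true AND true AND true AND false AND true AND true AND true AND true = false
Overall: false → rejected

Rejected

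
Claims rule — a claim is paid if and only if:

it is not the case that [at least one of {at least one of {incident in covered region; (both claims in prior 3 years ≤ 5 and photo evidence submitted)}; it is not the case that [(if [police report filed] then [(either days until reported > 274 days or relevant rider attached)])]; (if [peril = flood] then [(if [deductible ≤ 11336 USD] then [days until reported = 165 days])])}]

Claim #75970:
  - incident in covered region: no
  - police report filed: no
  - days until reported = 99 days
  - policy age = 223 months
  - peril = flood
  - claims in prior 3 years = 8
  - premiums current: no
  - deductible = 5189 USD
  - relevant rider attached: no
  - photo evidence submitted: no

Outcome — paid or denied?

Paid

Atomic conditions:
  incident in covered region: no → false
  claims in prior 3 years ≤ 5: 8 ≤ 5 is false
  photo evidence submitted: no → false
  police report filed: no → false
  days until reported > 274 days: 99 > 274 is false
  relevant rider attached: no → false
  peril = flood: flood == flood is true
  deductible ≤ 11336 USD: 5189 ≤ 11336 is true
  days until reported = 165 days: 99 == 165 is false
Combine:
[1.1.2] false AND false = false
[1.1] false OR false = false
[1.2.1.2] false OR false = false
[1.2.1] false → false (antecedent false ⇒ implication holds) = true
[1.2] NOT true = false
[1.3.2] true → false = false
[1.3] true → false = false
[1] false OR false OR false = false
[root] NOT false = true
Overall: true → paid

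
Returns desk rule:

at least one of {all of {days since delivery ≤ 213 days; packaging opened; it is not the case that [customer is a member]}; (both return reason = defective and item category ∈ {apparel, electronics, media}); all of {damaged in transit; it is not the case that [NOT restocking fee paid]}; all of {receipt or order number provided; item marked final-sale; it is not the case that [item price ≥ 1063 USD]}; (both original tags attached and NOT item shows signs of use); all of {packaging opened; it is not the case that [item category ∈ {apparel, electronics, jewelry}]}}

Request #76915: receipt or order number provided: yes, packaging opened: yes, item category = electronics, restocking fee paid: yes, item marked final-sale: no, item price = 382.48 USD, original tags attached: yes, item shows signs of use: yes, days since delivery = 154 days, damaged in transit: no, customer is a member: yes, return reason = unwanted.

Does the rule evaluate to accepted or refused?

Atomic conditions:
  days since delivery ≤ 213 days: 154 ≤ 213 is true
  packaging opened: yes → true
  customer is a member: yes → true
  return reason = defective: unwanted == defective is false
  item category ∈ {apparel, electronics, media}: electronics is in the set → true
  damaged in transit: no → false
  NOT restocking fee paid: yes → false
  receipt or order number provided: yes → true
  item marked final-sale: no → false
  item price ≥ 1063 USD: 382.48 ≥ 1063 is false
  original tags attached: yes → true
  NOT item shows signs of use: yes → false
  item category ∈ {apparel, electronics, jewelry}: electronics is in the set → true
Combine:
[1.3] NOT true = false
[1] true AND true AND false = false
[2] false AND true = false
[3.2] NOT false = true
[3] false AND true = false
[4.3] NOT false = true
[4] true AND false AND true = false
[5] true AND false = false
[6.2] NOT true = false
[6] true AND false = false
[root] false OR false OR false OR false OR false OR false = false
Overall: false → refused

Refused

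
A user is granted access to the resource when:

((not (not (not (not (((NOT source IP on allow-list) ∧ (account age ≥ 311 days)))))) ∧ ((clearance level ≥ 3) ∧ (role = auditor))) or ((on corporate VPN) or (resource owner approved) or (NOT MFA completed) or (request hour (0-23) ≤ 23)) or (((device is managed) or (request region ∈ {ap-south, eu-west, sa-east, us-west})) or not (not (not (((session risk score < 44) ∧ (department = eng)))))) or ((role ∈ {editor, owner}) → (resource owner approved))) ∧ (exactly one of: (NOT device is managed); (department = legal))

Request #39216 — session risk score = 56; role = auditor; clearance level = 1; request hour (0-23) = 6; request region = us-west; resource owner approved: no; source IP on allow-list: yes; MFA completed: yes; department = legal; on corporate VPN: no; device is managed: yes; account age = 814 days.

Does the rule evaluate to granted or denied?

Atomic conditions:
  NOT source IP on allow-list: yes → false
  account age ≥ 311 days: 814 ≥ 311 is true
  clearance level ≥ 3: 1 ≥ 3 is false
  role = auditor: auditor == auditor is true
  on corporate VPN: no → false
  resource owner approved: no → false
  NOT MFA completed: yes → false
  request hour (0-23) ≤ 23: 6 ≤ 23 is true
  device is managed: yes → true
  request region ∈ {ap-south, eu-west, sa-east, us-west}: us-west is in the set → true
  session risk score < 44: 56 < 44 is false
  department = eng: legal == eng is false
  role ∈ {editor, owner}: auditor is not in the set → false
  NOT device is managed: yes → false
  department = legal: legal == legal is true
Combine:
[1.1.1.1.1.1.1] false AND true = false
[1.1.1.1.1.1] NOT false = true
[1.1.1.1.1] NOT true = false
[1.1.1.1] NOT false = true
[1.1.1] NOT true = false
[1.1.2] false AND true = false
[1.1] false AND false = false
[1.2] false OR false OR false OR true = true
[1.3.1] true OR true = true
[1.3.2.1.1.1] false AND false = false
[1.3.2.1.1] NOT false = true
[1.3.2.1] NOT true = false
[1.3.2] NOT false = true
[1.3] true OR true = true
[1.4] false → false (antecedent false ⇒ implication holds) = true
[1] false OR true OR true OR true = true
[2] exactly-one(false, true) = true
[root] true AND true = true
Overall: true → granted

Granted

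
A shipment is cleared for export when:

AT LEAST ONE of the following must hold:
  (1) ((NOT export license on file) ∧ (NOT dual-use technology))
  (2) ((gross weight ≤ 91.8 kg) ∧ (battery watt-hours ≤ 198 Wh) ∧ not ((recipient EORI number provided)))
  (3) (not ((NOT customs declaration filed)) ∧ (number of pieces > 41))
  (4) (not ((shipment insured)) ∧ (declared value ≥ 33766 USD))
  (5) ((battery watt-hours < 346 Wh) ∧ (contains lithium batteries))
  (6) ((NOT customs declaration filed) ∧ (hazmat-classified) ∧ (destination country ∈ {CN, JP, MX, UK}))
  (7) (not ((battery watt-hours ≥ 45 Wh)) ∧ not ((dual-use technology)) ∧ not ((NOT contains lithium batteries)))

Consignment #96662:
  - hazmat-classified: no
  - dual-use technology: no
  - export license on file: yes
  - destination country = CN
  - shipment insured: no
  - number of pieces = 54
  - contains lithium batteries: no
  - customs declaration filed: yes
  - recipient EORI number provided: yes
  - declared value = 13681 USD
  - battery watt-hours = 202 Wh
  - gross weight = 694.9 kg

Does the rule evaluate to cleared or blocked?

Cleared

Atomic conditions:
  NOT export license on file: yes → false
  NOT dual-use technology: no → true
  gross weight ≤ 91.8 kg: 694.9 ≤ 91.8 is false
  battery watt-hours ≤ 198 Wh: 202 ≤ 198 is false
  recipient EORI number provided: yes → true
  NOT customs declaration filed: yes → false
  number of pieces > 41: 54 > 41 is true
  shipment insured: no → false
  declared value ≥ 33766 USD: 13681 ≥ 33766 is false
  battery watt-hours < 346 Wh: 202 < 346 is true
  contains lithium batteries: no → false
  hazmat-classified: no → false
  destination country ∈ {CN, JP, MX, UK}: CN is in the set → true
  battery watt-hours ≥ 45 Wh: 202 ≥ 45 is true
  dual-use technology: no → false
  NOT contains lithium batteries: no → true
Combine:
[1] false AND true = false
[2.3] NOT true = false
[2] false AND false AND false = false
[3.1] NOT false = true
[3] true AND true = true
[4.1] NOT false = true
[4] true AND false = false
[5] true AND false = false
[6] false AND false AND true = false
[7.1] NOT true = false
[7.2] NOT false = true
[7.3] NOT true = false
[7] false AND true AND false = false
[root] false OR false OR true OR false OR false OR false OR false = true
Overall: true → cleared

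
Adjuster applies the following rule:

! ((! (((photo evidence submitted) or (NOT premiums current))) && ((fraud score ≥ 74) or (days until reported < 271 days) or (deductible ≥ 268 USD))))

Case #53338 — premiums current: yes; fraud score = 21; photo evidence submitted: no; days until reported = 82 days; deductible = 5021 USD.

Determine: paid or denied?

Denied

Atomic conditions:
  photo evidence submitted: no → false
  NOT premiums current: yes → false
  fraud score ≥ 74: 21 ≥ 74 is false
  days until reported < 271 days: 82 < 271 is true
  deductible ≥ 268 USD: 5021 ≥ 268 is true
Combine:
[1.1.1] false OR false = false
[1.1] NOT false = true
[1.2] false OR true OR true = true
[1] true AND true = true
[root] NOT true = false
Overall: false → denied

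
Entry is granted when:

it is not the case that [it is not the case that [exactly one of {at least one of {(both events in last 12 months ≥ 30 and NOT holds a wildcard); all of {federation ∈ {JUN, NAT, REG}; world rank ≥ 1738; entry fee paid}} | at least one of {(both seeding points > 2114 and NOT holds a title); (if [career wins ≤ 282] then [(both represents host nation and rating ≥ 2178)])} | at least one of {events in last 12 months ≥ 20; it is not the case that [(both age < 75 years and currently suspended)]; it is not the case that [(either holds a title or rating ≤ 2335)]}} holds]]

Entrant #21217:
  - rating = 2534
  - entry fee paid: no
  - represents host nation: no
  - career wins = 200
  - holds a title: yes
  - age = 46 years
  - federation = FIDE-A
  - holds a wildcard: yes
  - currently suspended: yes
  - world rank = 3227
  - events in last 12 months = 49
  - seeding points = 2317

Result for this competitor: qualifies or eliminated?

Atomic conditions:
  events in last 12 months ≥ 30: 49 ≥ 30 is true
  NOT holds a wildcard: yes → false
  federation ∈ {JUN, NAT, REG}: FIDE-A is not in the set → false
  world rank ≥ 1738: 3227 ≥ 1738 is true
  entry fee paid: no → false
  seeding points > 2114: 2317 > 2114 is true
  NOT holds a title: yes → false
  career wins ≤ 282: 200 ≤ 282 is true
  represents host nation: no → false
  rating ≥ 2178: 2534 ≥ 2178 is true
  events in last 12 months ≥ 20: 49 ≥ 20 is true
  age < 75 years: 46 < 75 is true
  currently suspended: yes → true
  holds a title: yes → true
  rating ≤ 2335: 2534 ≤ 2335 is false
Combine:
[1.1.1.1] true AND false = false
[1.1.1.2] false AND true AND false = false
[1.1.1] false OR false = false
[1.1.2.1] true AND false = false
[1.1.2.2.2] false AND true = false
[1.1.2.2] true → false = false
[1.1.2] false OR false = false
[1.1.3.2.1] true AND true = true
[1.1.3.2] NOT true = false
[1.1.3.3.1] true OR false = true
[1.1.3.3] NOT true = false
[1.1.3] true OR false OR false = true
[1.1] exactly-one(false, false, true) = true
[1] NOT true = false
[root] NOT false = true
Overall: true → qualifies

Qualifies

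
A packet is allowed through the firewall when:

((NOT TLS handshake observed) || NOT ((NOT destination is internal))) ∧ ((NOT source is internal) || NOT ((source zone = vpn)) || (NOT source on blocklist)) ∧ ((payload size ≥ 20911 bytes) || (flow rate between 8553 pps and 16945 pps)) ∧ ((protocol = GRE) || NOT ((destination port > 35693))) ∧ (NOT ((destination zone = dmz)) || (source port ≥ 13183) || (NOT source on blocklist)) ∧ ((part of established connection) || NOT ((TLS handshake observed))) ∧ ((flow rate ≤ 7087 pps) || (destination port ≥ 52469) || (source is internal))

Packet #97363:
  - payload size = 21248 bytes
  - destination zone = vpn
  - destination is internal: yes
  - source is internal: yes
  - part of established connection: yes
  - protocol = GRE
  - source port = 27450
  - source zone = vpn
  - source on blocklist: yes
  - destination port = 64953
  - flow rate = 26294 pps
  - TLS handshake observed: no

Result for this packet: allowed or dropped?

Dropped

Atomic conditions:
  NOT TLS handshake observed: no → true
  NOT destination is internal: yes → false
  NOT source is internal: yes → false
  source zone = vpn: vpn == vpn is true
  NOT source on blocklist: yes → false
  payload size ≥ 20911 bytes: 21248 ≥ 20911 is true
  flow rate between 8553 pps and 16945 pps: 26294 in [8553, 16945] is false
  protocol = GRE: GRE == GRE is true
  destination port > 35693: 64953 > 35693 is true
  destination zone = dmz: vpn == dmz is false
  source port ≥ 13183: 27450 ≥ 13183 is true
  part of established connection: yes → true
  TLS handshake observed: no → false
  flow rate ≤ 7087 pps: 26294 ≤ 7087 is false
  destination port ≥ 52469: 64953 ≥ 52469 is true
  source is internal: yes → true
Combine:
[1.2] NOT false = true
[1] true OR true = true
[2.2] NOT true = false
[2] false OR false OR false = false
[3] true OR false = true
[4.2] NOT true = false
[4] true OR false = true
[5.1] NOT false = true
[5] true OR true OR false = true
[6.2] NOT false = true
[6] true OR true = true
[7] false OR true OR true = true
[root] true AND false AND true AND true AND true AND true AND true = false
Overall: false → dropped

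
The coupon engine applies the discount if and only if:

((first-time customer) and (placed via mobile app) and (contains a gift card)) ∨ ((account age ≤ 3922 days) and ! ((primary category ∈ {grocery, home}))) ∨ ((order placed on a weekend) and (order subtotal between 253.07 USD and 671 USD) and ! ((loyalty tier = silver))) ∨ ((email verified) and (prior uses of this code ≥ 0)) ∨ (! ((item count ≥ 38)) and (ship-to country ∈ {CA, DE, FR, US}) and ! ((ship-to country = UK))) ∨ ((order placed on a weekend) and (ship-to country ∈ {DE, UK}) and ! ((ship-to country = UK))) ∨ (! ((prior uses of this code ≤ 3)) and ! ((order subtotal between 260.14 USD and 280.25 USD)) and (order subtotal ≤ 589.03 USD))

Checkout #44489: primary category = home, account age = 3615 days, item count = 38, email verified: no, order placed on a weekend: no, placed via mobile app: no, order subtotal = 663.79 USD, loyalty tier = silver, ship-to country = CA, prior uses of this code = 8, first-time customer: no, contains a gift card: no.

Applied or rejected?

Rejected

Atomic conditions:
  first-time customer: no → false
  placed via mobile app: no → false
  contains a gift card: no → false
  account age ≤ 3922 days: 3615 ≤ 3922 is true
  primary category ∈ {grocery, home}: home is in the set → true
  order placed on a weekend: no → false
  order subtotal between 253.07 USD and 671 USD: 663.79 in [253.07, 671] is true
  loyalty tier = silver: silver == silver is true
  email verified: no → false
  prior uses of this code ≥ 0: 8 ≥ 0 is true
  item count ≥ 38: 38 ≥ 38 is true
  ship-to country ∈ {CA, DE, FR, US}: CA is in the set → true
  ship-to country = UK: CA == UK is false
  ship-to country ∈ {DE, UK}: CA is not in the set → false
  prior uses of this code ≤ 3: 8 ≤ 3 is false
  order subtotal between 260.14 USD and 280.25 USD: 663.79 in [260.14, 280.25] is false
  order subtotal ≤ 589.03 USD: 663.79 ≤ 589.03 is false
Combine:
[1] false AND false AND false = false
[2.2] NOT true = false
[2] true AND false = false
[3.3] NOT true = false
[3] false AND true AND false = false
[4] false AND true = false
[5.1] NOT true = false
[5.3] NOT false = true
[5] false AND true AND true = false
[6.3] NOT false = true
[6] false AND false AND true = false
[7.1] NOT false = true
[7.2] NOT false = true
[7] true AND true AND false = false
[root] false OR false OR false OR false OR false OR false OR false = false
Overall: false → rejected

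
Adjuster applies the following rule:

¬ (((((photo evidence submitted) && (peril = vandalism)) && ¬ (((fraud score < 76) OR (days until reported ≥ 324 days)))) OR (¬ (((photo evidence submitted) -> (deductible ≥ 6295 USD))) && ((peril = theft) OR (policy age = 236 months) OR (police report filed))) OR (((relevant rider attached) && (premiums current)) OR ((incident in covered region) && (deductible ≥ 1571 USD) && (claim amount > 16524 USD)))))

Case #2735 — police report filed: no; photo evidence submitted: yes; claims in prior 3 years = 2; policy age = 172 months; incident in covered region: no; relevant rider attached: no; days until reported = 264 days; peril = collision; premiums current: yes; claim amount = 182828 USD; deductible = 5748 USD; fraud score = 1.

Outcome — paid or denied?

Paid

Atomic conditions:
  photo evidence submitted: yes → true
  peril = vandalism: collision == vandalism is false
  fraud score < 76: 1 < 76 is true
  days until reported ≥ 324 days: 264 ≥ 324 is false
  deductible ≥ 6295 USD: 5748 ≥ 6295 is false
  peril = theft: collision == theft is false
  policy age = 236 months: 172 == 236 is false
  police report filed: no → false
  relevant rider attached: no → false
  premiums current: yes → true
  incident in covered region: no → false
  deductible ≥ 1571 USD: 5748 ≥ 1571 is true
  claim amount > 16524 USD: 182828 > 16524 is true
Combine:
[1.1.1] true AND false = false
[1.1.2.1] true OR false = true
[1.1.2] NOT true = false
[1.1] false AND false = false
[1.2.1.1] true → false = false
[1.2.1] NOT false = true
[1.2.2] false OR false OR false = false
[1.2] true AND false = false
[1.3.1] false AND true = false
[1.3.2] false AND true AND true = false
[1.3] false OR false = false
[1] false OR false OR false = false
[root] NOT false = true
Overall: true → paid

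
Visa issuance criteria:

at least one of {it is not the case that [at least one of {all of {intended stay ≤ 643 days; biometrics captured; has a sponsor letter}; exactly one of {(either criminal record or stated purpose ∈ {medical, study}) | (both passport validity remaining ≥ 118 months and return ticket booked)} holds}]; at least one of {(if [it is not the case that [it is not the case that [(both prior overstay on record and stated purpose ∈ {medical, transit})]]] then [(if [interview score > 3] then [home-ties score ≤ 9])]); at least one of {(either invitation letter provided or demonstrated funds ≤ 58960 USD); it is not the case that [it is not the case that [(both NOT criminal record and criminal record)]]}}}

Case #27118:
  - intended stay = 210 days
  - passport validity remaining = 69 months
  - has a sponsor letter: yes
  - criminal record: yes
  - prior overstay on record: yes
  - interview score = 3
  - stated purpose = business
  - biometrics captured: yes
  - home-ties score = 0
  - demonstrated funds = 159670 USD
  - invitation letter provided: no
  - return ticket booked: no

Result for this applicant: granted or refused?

Atomic conditions:
  intended stay ≤ 643 days: 210 ≤ 643 is true
  biometrics captured: yes → true
  has a sponsor letter: yes → true
  criminal record: yes → true
  stated purpose ∈ {medical, study}: business is not in the set → false
  passport validity remaining ≥ 118 months: 69 ≥ 118 is false
  return ticket booked: no → false
  prior overstay on record: yes → true
  stated purpose ∈ {medical, transit}: business is not in the set → false
  interview score > 3: 3 > 3 is false
  home-ties score ≤ 9: 0 ≤ 9 is true
  invitation letter provided: no → false
  demonstrated funds ≤ 58960 USD: 159670 ≤ 58960 is false
  NOT criminal record: yes → false
Combine:
[1.1.1] true AND true AND true = true
[1.1.2.1] true OR false = true
[1.1.2.2] false AND false = false
[1.1.2] exactly-one(true, false) = true
[1.1] true OR true = true
[1] NOT true = false
[2.1.1.1.1] true AND false = false
[2.1.1.1] NOT false = true
[2.1.1] NOT true = false
[2.1.2] false → true (antecedent false ⇒ implication holds) = true
[2.1] false → true (antecedent false ⇒ implication holds) = true
[2.2.1] false OR false = false
[2.2.2.1.1] false AND true = false
[2.2.2.1] NOT false = true
[2.2.2] NOT true = false
[2.2] false OR false = false
[2] true OR false = true
[root] false OR true = true
Overall: true → granted

Granted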